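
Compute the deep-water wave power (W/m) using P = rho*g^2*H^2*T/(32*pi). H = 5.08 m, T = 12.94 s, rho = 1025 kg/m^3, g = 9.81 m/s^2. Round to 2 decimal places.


P = rho * g^2 * H^2 * T / (32 * pi)
P = 1025 * 9.81^2 * 5.08^2 * 12.94 / (32 * pi)
P = 1025 * 96.2361 * 25.8064 * 12.94 / 100.53096
P = 327660.23 W/m

327660.23


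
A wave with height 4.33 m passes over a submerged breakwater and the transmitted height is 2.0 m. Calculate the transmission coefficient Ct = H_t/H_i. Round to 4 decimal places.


Ct = H_t / H_i
Ct = 2.0 / 4.33
Ct = 0.4619

0.4619


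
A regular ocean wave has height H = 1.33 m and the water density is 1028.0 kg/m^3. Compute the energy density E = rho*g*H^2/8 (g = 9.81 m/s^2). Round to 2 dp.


E = (1/8) * rho * g * H^2
E = (1/8) * 1028.0 * 9.81 * 1.33^2
E = 0.125 * 1028.0 * 9.81 * 1.7689
E = 2229.85 J/m^2

2229.85


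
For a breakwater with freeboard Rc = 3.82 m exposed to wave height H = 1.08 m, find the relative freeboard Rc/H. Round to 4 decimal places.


Relative freeboard = Rc / H
= 3.82 / 1.08
= 3.5370

3.5370


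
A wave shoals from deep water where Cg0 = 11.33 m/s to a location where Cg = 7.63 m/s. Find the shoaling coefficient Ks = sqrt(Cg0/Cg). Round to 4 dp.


Ks = sqrt(Cg0 / Cg)
Ks = sqrt(11.33 / 7.63)
Ks = sqrt(1.4849)
Ks = 1.2186

1.2186


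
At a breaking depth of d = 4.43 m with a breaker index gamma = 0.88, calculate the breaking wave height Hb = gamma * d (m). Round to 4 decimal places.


Hb = gamma * d
Hb = 0.88 * 4.43
Hb = 3.8984 m

3.8984


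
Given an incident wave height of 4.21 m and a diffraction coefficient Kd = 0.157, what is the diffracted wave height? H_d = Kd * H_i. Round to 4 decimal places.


H_d = Kd * H_i
H_d = 0.157 * 4.21
H_d = 0.6610 m

0.6610


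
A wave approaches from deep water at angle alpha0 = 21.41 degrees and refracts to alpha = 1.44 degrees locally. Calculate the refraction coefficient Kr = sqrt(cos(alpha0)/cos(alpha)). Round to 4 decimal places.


Kr = sqrt(cos(alpha0) / cos(alpha))
cos(21.41) = 0.930992
cos(1.44) = 0.999684
Kr = sqrt(0.930992 / 0.999684)
Kr = sqrt(0.931286)
Kr = 0.9650

0.9650


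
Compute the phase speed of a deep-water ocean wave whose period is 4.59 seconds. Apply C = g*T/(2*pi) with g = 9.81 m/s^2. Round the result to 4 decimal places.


We use the deep-water celerity formula:
C = g * T / (2 * pi)
C = 9.81 * 4.59 / (2 * 3.14159...)
C = 45.027900 / 6.283185
C = 7.1664 m/s

7.1664


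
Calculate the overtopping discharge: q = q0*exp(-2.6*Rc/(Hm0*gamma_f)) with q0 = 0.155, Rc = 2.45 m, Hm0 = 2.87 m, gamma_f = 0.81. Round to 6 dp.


q = q0 * exp(-2.6 * Rc / (Hm0 * gamma_f))
Exponent = -2.6 * 2.45 / (2.87 * 0.81)
= -2.6 * 2.45 / 2.3247
= -2.740139
exp(-2.740139) = 0.064561
q = 0.155 * 0.064561
q = 0.010007 m^3/s/m

0.010007


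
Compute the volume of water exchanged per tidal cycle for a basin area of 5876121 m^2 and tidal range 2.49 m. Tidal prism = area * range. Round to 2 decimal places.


Tidal prism = Area * Tidal range
P = 5876121 * 2.49
P = 14631541.29 m^3

14631541.29


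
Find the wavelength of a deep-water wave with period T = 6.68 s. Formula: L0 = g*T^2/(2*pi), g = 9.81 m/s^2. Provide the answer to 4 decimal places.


L0 = g * T^2 / (2 * pi)
L0 = 9.81 * 6.68^2 / (2 * pi)
L0 = 9.81 * 44.6224 / 6.28319
L0 = 437.7457 / 6.28319
L0 = 69.6694 m

69.6694


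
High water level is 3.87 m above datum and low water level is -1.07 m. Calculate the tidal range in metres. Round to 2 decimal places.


Tidal range = High water - Low water
Tidal range = 3.87 - (-1.07)
Tidal range = 4.94 m

4.94


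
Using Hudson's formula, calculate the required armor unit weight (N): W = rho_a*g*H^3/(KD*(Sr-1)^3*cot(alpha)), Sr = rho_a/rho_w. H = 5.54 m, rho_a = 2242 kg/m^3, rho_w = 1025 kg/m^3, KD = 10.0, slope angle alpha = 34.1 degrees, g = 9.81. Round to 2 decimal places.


Sr = rho_a / rho_w = 2242 / 1025 = 2.187317
(Sr - 1) = 1.187317
(Sr - 1)^3 = 1.673787
cot(34.1) = 1 / tan(34.1) = 1 / 0.677051 = 1.476994
Numerator = 2242 * 9.81 * 5.54^3 = 3739675.4198
Denominator = 10.0 * 1.673787 * 1.476994 = 24.721728
W = 3739675.4198 / 24.721728
W = 151270.80 N

151270.80


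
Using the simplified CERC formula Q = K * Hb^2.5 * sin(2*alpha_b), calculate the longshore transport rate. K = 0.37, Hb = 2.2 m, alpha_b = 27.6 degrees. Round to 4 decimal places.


Q = K * Hb^2.5 * sin(2 * alpha_b)
Hb^2.5 = 2.2^2.5 = 7.178880
sin(2 * 27.6) = sin(55.2) = 0.821149
Q = 0.37 * 7.178880 * 0.821149
Q = 2.1811 m^3/s

2.1811


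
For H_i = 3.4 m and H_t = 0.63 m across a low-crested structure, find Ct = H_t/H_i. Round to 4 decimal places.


Ct = H_t / H_i
Ct = 0.63 / 3.4
Ct = 0.1853

0.1853


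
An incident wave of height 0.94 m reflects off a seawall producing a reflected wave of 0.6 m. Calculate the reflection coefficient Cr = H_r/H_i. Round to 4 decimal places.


Cr = H_r / H_i
Cr = 0.6 / 0.94
Cr = 0.6383

0.6383


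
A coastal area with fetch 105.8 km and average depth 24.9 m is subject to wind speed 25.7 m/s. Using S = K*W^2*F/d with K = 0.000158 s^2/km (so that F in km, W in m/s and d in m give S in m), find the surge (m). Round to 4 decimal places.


S = K * W^2 * F / d
W^2 = 25.7^2 = 660.49
S = 0.000158 * 660.49 * 105.8 / 24.9
Numerator = 0.000158 * 660.49 * 105.8 = 11.041015
S = 11.041015 / 24.9 = 0.4434 m

0.4434


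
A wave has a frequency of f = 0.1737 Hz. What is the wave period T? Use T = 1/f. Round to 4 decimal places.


T = 1 / f
T = 1 / 0.1737
T = 5.7571 s

5.7571


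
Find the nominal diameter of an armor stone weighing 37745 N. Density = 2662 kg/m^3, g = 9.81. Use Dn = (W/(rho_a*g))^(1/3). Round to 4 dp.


V = W / (rho_a * g)
V = 37745 / (2662 * 9.81)
V = 37745 / 26114.22
V = 1.445381 m^3
Dn = V^(1/3) = 1.445381^(1/3)
Dn = 1.1306 m

1.1306


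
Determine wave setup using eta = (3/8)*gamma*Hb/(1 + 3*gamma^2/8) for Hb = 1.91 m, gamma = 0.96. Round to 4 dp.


eta = (3/8) * gamma * Hb / (1 + 3*gamma^2/8)
Numerator = (3/8) * 0.96 * 1.91 = 0.687600
Denominator = 1 + 3*0.96^2/8 = 1 + 0.345600 = 1.345600
eta = 0.687600 / 1.345600
eta = 0.5110 m

0.5110


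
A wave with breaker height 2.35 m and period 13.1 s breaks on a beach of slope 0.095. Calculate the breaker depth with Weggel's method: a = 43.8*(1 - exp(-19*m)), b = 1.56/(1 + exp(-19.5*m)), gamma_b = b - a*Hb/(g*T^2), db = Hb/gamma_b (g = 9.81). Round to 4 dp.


a = 43.8 * (1 - exp(-19 * m))
exp(-19 * 0.095) = exp(-1.8050) = 0.164474
a = 43.8 * (1 - 0.164474) = 36.596019
b = 1.56 / (1 + exp(-19.5 * m))
exp(-19.5 * 0.095) = exp(-1.8525) = 0.156845
b = 1.56 / (1 + 0.156845) = 1.348496
Hb / (g * T^2) = 2.35 / (9.81 * 13.1^2) = 2.35 / 1683.4941 = 0.00139591
gamma_b = b - a * Hb/(g*T^2) = 1.348496 - 36.596019 * 0.00139591 = 1.297411
db = Hb / gamma_b = 2.35 / 1.297411
db = 1.8113 m

1.8113


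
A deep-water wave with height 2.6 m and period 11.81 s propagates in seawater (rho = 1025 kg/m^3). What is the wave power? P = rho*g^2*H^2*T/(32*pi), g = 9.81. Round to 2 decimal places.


P = rho * g^2 * H^2 * T / (32 * pi)
P = 1025 * 9.81^2 * 2.6^2 * 11.81 / (32 * pi)
P = 1025 * 96.2361 * 6.7600 * 11.81 / 100.53096
P = 78335.50 W/m

78335.50


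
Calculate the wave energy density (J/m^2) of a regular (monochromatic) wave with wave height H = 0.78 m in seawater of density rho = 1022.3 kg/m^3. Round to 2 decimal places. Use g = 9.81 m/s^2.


E = (1/8) * rho * g * H^2
E = (1/8) * 1022.3 * 9.81 * 0.78^2
E = 0.125 * 1022.3 * 9.81 * 0.6084
E = 762.69 J/m^2

762.69


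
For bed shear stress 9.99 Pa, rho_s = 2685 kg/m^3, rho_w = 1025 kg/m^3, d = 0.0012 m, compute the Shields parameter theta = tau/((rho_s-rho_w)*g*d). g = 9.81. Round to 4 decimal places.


theta = tau / ((rho_s - rho_w) * g * d)
rho_s - rho_w = 2685 - 1025 = 1660
Denominator = 1660 * 9.81 * 0.0012 = 19.541520
theta = 9.99 / 19.541520
theta = 0.5112

0.5112


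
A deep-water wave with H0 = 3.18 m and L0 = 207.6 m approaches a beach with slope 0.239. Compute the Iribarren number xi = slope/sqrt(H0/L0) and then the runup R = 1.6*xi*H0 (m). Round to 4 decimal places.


xi = slope / sqrt(H0/L0)
H0/L0 = 3.18/207.6 = 0.015318
sqrt(0.015318) = 0.123766
xi = 0.239 / 0.123766 = 1.931070
R = 1.6 * xi * H0 = 1.6 * 1.931070 * 3.18
R = 9.8253 m

9.8253


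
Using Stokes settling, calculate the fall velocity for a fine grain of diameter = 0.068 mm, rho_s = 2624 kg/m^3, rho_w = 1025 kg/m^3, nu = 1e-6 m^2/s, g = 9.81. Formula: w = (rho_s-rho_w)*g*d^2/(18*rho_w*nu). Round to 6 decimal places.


w = (rho_s - rho_w) * g * d^2 / (18 * rho_w * nu)
d = 0.068 mm = 0.000068 m
rho_s - rho_w = 2624 - 1025 = 1599
Numerator = 1599 * 9.81 * (0.000068)^2 = 0.000072532943
Denominator = 18 * 1025 * 1e-6 = 0.018450
w = 0.003931 m/s

0.003931


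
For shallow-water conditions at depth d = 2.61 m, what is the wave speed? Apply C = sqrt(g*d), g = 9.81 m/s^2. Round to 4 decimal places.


Using the shallow-water approximation:
C = sqrt(g * d) = sqrt(9.81 * 2.61)
C = sqrt(25.6041)
C = 5.0600 m/s

5.0600


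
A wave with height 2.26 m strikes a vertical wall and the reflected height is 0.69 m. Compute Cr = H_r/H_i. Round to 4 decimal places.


Cr = H_r / H_i
Cr = 0.69 / 2.26
Cr = 0.3053

0.3053


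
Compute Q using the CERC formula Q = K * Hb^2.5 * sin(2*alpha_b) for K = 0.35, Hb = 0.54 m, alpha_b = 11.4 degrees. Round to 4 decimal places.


Q = K * Hb^2.5 * sin(2 * alpha_b)
Hb^2.5 = 0.54^2.5 = 0.214281
sin(2 * 11.4) = sin(22.8) = 0.387516
Q = 0.35 * 0.214281 * 0.387516
Q = 0.0291 m^3/s

0.0291


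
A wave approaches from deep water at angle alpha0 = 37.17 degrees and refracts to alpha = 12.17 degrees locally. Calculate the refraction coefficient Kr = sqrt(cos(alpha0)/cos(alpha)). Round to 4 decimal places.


Kr = sqrt(cos(alpha0) / cos(alpha))
cos(37.17) = 0.796846
cos(12.17) = 0.977526
Kr = sqrt(0.796846 / 0.977526)
Kr = sqrt(0.815166)
Kr = 0.9029

0.9029


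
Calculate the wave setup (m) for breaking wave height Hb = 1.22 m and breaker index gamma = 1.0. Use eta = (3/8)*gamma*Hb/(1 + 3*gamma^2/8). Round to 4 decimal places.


eta = (3/8) * gamma * Hb / (1 + 3*gamma^2/8)
Numerator = (3/8) * 1.0 * 1.22 = 0.457500
Denominator = 1 + 3*1.0^2/8 = 1 + 0.375000 = 1.375000
eta = 0.457500 / 1.375000
eta = 0.3327 m

0.3327


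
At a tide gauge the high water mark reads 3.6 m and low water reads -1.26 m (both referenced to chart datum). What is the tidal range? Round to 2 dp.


Tidal range = High water - Low water
Tidal range = 3.6 - (-1.26)
Tidal range = 4.86 m

4.86


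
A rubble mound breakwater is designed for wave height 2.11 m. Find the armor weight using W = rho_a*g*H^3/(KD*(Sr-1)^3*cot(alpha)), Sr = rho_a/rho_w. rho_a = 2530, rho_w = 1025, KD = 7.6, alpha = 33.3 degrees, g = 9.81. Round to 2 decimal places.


Sr = rho_a / rho_w = 2530 / 1025 = 2.468293
(Sr - 1) = 1.468293
(Sr - 1)^3 = 3.165468
cot(33.3) = 1 / tan(33.3) = 1 / 0.656877 = 1.522355
Numerator = 2530 * 9.81 * 2.11^3 = 233150.7917
Denominator = 7.6 * 3.165468 * 1.522355 = 36.624128
W = 233150.7917 / 36.624128
W = 6366.04 N

6366.04


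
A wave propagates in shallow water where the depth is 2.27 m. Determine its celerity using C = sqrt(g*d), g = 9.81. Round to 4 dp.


Using the shallow-water approximation:
C = sqrt(g * d) = sqrt(9.81 * 2.27)
C = sqrt(22.2687)
C = 4.7190 m/s

4.7190


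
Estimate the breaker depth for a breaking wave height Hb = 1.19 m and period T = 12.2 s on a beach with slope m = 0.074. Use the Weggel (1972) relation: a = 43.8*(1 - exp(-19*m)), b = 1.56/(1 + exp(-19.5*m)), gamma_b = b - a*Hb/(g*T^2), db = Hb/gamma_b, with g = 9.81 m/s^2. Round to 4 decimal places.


a = 43.8 * (1 - exp(-19 * m))
exp(-19 * 0.074) = exp(-1.4060) = 0.245122
a = 43.8 * (1 - 0.245122) = 33.063665
b = 1.56 / (1 + exp(-19.5 * m))
exp(-19.5 * 0.074) = exp(-1.4430) = 0.236218
b = 1.56 / (1 + 0.236218) = 1.261913
Hb / (g * T^2) = 1.19 / (9.81 * 12.2^2) = 1.19 / 1460.1204 = 0.00081500
gamma_b = b - a * Hb/(g*T^2) = 1.261913 - 33.063665 * 0.00081500 = 1.234966
db = Hb / gamma_b = 1.19 / 1.234966
db = 0.9636 m

0.9636


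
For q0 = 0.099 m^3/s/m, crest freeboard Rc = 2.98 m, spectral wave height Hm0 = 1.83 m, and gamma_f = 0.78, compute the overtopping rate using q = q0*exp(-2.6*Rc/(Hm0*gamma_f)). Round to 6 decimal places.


q = q0 * exp(-2.6 * Rc / (Hm0 * gamma_f))
Exponent = -2.6 * 2.98 / (1.83 * 0.78)
= -2.6 * 2.98 / 1.4274
= -5.428051
exp(-5.428051) = 0.004392
q = 0.099 * 0.004392
q = 0.000435 m^3/s/m

0.000435


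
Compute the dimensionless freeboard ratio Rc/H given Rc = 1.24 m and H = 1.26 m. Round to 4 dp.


Relative freeboard = Rc / H
= 1.24 / 1.26
= 0.9841

0.9841


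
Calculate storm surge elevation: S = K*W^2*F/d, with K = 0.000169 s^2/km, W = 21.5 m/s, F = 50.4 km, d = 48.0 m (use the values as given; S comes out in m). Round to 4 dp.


S = K * W^2 * F / d
W^2 = 21.5^2 = 462.25
S = 0.000169 * 462.25 * 50.4 / 48.0
Numerator = 0.000169 * 462.25 * 50.4 = 3.937261
S = 3.937261 / 48.0 = 0.0820 m

0.0820


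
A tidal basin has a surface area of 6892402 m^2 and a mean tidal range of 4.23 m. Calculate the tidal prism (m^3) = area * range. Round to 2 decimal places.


Tidal prism = Area * Tidal range
P = 6892402 * 4.23
P = 29154860.46 m^3

29154860.46


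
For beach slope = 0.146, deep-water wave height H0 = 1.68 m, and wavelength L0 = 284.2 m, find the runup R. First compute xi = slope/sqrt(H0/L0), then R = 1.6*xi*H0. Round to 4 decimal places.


xi = slope / sqrt(H0/L0)
H0/L0 = 1.68/284.2 = 0.005911
sqrt(0.005911) = 0.076885
xi = 0.146 / 0.076885 = 1.898936
R = 1.6 * xi * H0 = 1.6 * 1.898936 * 1.68
R = 5.1043 m

5.1043


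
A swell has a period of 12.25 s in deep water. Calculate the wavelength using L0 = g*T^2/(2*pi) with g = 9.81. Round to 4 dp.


L0 = g * T^2 / (2 * pi)
L0 = 9.81 * 12.25^2 / (2 * pi)
L0 = 9.81 * 150.0625 / 6.28319
L0 = 1472.1131 / 6.28319
L0 = 234.2941 m

234.2941


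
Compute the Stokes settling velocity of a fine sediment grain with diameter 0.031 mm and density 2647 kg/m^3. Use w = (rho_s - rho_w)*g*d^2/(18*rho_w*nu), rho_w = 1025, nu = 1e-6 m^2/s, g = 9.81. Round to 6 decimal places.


w = (rho_s - rho_w) * g * d^2 / (18 * rho_w * nu)
d = 0.031 mm = 0.000031 m
rho_s - rho_w = 2647 - 1025 = 1622
Numerator = 1622 * 9.81 * (0.000031)^2 = 0.000015291259
Denominator = 18 * 1025 * 1e-6 = 0.018450
w = 0.000829 m/s

0.000829


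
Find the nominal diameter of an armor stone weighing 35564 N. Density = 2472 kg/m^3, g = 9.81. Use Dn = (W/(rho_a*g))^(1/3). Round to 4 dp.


V = W / (rho_a * g)
V = 35564 / (2472 * 9.81)
V = 35564 / 24250.32
V = 1.466537 m^3
Dn = V^(1/3) = 1.466537^(1/3)
Dn = 1.1361 m

1.1361


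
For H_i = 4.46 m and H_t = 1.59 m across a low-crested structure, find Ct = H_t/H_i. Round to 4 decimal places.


Ct = H_t / H_i
Ct = 1.59 / 4.46
Ct = 0.3565

0.3565


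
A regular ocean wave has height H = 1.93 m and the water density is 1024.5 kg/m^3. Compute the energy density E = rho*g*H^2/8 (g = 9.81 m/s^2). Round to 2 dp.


E = (1/8) * rho * g * H^2
E = (1/8) * 1024.5 * 9.81 * 1.93^2
E = 0.125 * 1024.5 * 9.81 * 3.7249
E = 4679.57 J/m^2

4679.57


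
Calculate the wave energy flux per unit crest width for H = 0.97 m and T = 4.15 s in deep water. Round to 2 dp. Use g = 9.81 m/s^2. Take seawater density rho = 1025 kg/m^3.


P = rho * g^2 * H^2 * T / (32 * pi)
P = 1025 * 9.81^2 * 0.97^2 * 4.15 / (32 * pi)
P = 1025 * 96.2361 * 0.9409 * 4.15 / 100.53096
P = 3831.37 W/m

3831.37


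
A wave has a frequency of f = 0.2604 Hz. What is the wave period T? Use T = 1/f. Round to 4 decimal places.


T = 1 / f
T = 1 / 0.2604
T = 3.8402 s

3.8402


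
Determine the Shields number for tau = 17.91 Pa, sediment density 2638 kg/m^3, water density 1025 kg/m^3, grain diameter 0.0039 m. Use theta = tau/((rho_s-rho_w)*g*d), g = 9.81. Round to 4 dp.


theta = tau / ((rho_s - rho_w) * g * d)
rho_s - rho_w = 2638 - 1025 = 1613
Denominator = 1613 * 9.81 * 0.0039 = 61.711767
theta = 17.91 / 61.711767
theta = 0.2902

0.2902


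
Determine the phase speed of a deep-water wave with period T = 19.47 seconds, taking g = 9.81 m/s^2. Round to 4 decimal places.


We use the deep-water celerity formula:
C = g * T / (2 * pi)
C = 9.81 * 19.47 / (2 * 3.14159...)
C = 191.000700 / 6.283185
C = 30.3987 m/s

30.3987


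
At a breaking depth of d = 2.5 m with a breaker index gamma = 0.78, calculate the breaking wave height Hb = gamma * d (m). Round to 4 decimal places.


Hb = gamma * d
Hb = 0.78 * 2.5
Hb = 1.9500 m

1.9500


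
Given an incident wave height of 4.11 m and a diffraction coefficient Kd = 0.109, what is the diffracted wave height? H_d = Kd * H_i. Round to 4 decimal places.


H_d = Kd * H_i
H_d = 0.109 * 4.11
H_d = 0.4480 m

0.4480


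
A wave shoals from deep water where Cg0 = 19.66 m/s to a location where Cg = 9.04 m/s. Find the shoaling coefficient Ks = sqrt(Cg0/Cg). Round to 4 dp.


Ks = sqrt(Cg0 / Cg)
Ks = sqrt(19.66 / 9.04)
Ks = sqrt(2.1748)
Ks = 1.4747

1.4747


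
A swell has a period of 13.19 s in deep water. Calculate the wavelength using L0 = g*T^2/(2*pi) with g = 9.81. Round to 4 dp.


L0 = g * T^2 / (2 * pi)
L0 = 9.81 * 13.19^2 / (2 * pi)
L0 = 9.81 * 173.9761 / 6.28319
L0 = 1706.7055 / 6.28319
L0 = 271.6306 m

271.6306


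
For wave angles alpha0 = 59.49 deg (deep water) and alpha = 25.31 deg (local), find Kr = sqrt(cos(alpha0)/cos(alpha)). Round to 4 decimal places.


Kr = sqrt(cos(alpha0) / cos(alpha))
cos(59.49) = 0.507689
cos(25.31) = 0.904008
Kr = sqrt(0.507689 / 0.904008)
Kr = sqrt(0.561598)
Kr = 0.7494

0.7494


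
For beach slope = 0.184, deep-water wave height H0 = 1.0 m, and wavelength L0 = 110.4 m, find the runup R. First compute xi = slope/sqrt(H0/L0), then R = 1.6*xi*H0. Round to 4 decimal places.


xi = slope / sqrt(H0/L0)
H0/L0 = 1.0/110.4 = 0.009058
sqrt(0.009058) = 0.095173
xi = 0.184 / 0.095173 = 1.933314
R = 1.6 * xi * H0 = 1.6 * 1.933314 * 1.0
R = 3.0933 m

3.0933


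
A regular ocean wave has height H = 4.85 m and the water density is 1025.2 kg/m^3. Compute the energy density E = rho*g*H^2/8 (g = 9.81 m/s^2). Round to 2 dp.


E = (1/8) * rho * g * H^2
E = (1/8) * 1025.2 * 9.81 * 4.85^2
E = 0.125 * 1025.2 * 9.81 * 23.5225
E = 29571.35 J/m^2

29571.35


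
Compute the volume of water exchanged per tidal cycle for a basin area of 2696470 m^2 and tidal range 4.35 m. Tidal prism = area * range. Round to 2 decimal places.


Tidal prism = Area * Tidal range
P = 2696470 * 4.35
P = 11729644.50 m^3

11729644.50


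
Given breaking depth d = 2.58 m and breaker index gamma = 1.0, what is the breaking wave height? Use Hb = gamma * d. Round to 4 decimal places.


Hb = gamma * d
Hb = 1.0 * 2.58
Hb = 2.5800 m

2.5800


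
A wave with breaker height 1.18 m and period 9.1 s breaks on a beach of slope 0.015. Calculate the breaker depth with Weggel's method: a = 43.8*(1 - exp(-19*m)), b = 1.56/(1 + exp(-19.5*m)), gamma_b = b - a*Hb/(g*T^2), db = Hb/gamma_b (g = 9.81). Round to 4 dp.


a = 43.8 * (1 - exp(-19 * m))
exp(-19 * 0.015) = exp(-0.2850) = 0.752014
a = 43.8 * (1 - 0.752014) = 10.861776
b = 1.56 / (1 + exp(-19.5 * m))
exp(-19.5 * 0.015) = exp(-0.2925) = 0.746395
b = 1.56 / (1 + 0.746395) = 0.893269
Hb / (g * T^2) = 1.18 / (9.81 * 9.1^2) = 1.18 / 812.3661 = 0.00145255
gamma_b = b - a * Hb/(g*T^2) = 0.893269 - 10.861776 * 0.00145255 = 0.877491
db = Hb / gamma_b = 1.18 / 0.877491
db = 1.3447 m

1.3447


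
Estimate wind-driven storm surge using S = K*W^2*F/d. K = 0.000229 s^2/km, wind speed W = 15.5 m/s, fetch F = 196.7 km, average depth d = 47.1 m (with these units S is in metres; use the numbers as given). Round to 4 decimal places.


S = K * W^2 * F / d
W^2 = 15.5^2 = 240.25
S = 0.000229 * 240.25 * 196.7 / 47.1
Numerator = 0.000229 * 240.25 * 196.7 = 10.821893
S = 10.821893 / 47.1 = 0.2298 m

0.2298


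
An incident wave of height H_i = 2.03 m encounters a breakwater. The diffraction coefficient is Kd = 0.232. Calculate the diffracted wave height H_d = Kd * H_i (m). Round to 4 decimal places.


H_d = Kd * H_i
H_d = 0.232 * 2.03
H_d = 0.4710 m

0.4710


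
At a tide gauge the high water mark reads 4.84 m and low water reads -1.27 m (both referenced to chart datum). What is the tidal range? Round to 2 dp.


Tidal range = High water - Low water
Tidal range = 4.84 - (-1.27)
Tidal range = 6.11 m

6.11


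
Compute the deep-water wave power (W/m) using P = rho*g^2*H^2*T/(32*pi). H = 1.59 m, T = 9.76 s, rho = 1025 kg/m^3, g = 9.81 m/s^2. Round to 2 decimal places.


P = rho * g^2 * H^2 * T / (32 * pi)
P = 1025 * 9.81^2 * 1.59^2 * 9.76 / (32 * pi)
P = 1025 * 96.2361 * 2.5281 * 9.76 / 100.53096
P = 24210.63 W/m

24210.63


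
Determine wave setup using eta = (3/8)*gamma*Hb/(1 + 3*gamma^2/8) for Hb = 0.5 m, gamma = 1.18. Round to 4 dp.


eta = (3/8) * gamma * Hb / (1 + 3*gamma^2/8)
Numerator = (3/8) * 1.18 * 0.5 = 0.221250
Denominator = 1 + 3*1.18^2/8 = 1 + 0.522150 = 1.522150
eta = 0.221250 / 1.522150
eta = 0.1454 m

0.1454


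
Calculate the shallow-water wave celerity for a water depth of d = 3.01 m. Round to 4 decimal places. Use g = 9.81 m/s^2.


Using the shallow-water approximation:
C = sqrt(g * d) = sqrt(9.81 * 3.01)
C = sqrt(29.5281)
C = 5.4340 m/s

5.4340


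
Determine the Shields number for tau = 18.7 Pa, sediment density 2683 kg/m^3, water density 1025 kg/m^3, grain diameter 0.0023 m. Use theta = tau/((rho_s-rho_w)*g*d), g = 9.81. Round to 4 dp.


theta = tau / ((rho_s - rho_w) * g * d)
rho_s - rho_w = 2683 - 1025 = 1658
Denominator = 1658 * 9.81 * 0.0023 = 37.409454
theta = 18.7 / 37.409454
theta = 0.4999

0.4999


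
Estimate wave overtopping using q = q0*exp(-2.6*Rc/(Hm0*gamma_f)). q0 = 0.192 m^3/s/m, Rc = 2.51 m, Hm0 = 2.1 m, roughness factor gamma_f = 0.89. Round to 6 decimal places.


q = q0 * exp(-2.6 * Rc / (Hm0 * gamma_f))
Exponent = -2.6 * 2.51 / (2.1 * 0.89)
= -2.6 * 2.51 / 1.8690
= -3.491707
exp(-3.491707) = 0.030449
q = 0.192 * 0.030449
q = 0.005846 m^3/s/m

0.005846


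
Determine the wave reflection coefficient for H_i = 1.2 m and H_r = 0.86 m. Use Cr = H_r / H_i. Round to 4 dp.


Cr = H_r / H_i
Cr = 0.86 / 1.2
Cr = 0.7167

0.7167


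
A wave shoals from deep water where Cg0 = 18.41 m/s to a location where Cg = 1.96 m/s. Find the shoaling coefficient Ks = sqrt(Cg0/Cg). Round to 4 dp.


Ks = sqrt(Cg0 / Cg)
Ks = sqrt(18.41 / 1.96)
Ks = sqrt(9.3929)
Ks = 3.0648

3.0648


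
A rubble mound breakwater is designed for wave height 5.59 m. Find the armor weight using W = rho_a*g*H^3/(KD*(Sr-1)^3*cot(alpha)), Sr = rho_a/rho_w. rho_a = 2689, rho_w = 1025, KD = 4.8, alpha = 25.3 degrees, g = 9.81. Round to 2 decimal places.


Sr = rho_a / rho_w = 2689 / 1025 = 2.623415
(Sr - 1) = 1.623415
(Sr - 1)^3 = 4.278469
cot(25.3) = 1 / tan(25.3) = 1 / 0.472698 = 2.115516
Numerator = 2689 * 9.81 * 5.59^3 = 4607817.1121
Denominator = 4.8 * 4.278469 * 2.115516 = 43.445620
W = 4607817.1121 / 43.445620
W = 106059.42 N

106059.42


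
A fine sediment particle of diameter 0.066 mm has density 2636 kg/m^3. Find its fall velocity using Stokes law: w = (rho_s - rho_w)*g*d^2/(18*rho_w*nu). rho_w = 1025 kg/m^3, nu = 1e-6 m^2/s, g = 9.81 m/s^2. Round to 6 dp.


w = (rho_s - rho_w) * g * d^2 / (18 * rho_w * nu)
d = 0.066 mm = 0.000066 m
rho_s - rho_w = 2636 - 1025 = 1611
Numerator = 1611 * 9.81 * (0.000066)^2 = 0.000068841832
Denominator = 18 * 1025 * 1e-6 = 0.018450
w = 0.003731 m/s

0.003731


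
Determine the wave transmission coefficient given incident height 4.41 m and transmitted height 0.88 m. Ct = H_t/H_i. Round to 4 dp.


Ct = H_t / H_i
Ct = 0.88 / 4.41
Ct = 0.1995

0.1995


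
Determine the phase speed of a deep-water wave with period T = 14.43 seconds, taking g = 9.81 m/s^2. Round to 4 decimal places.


We use the deep-water celerity formula:
C = g * T / (2 * pi)
C = 9.81 * 14.43 / (2 * 3.14159...)
C = 141.558300 / 6.283185
C = 22.5297 m/s

22.5297


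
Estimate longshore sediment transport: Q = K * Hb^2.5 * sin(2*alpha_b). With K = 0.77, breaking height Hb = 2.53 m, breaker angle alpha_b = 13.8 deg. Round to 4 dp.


Q = K * Hb^2.5 * sin(2 * alpha_b)
Hb^2.5 = 2.53^2.5 = 10.181255
sin(2 * 13.8) = sin(27.6) = 0.463296
Q = 0.77 * 10.181255 * 0.463296
Q = 3.6320 m^3/s

3.6320


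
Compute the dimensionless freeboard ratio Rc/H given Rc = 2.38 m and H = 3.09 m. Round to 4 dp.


Relative freeboard = Rc / H
= 2.38 / 3.09
= 0.7702

0.7702


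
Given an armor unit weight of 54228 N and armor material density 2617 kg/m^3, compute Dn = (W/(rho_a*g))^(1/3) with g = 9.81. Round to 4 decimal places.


V = W / (rho_a * g)
V = 54228 / (2617 * 9.81)
V = 54228 / 25672.77
V = 2.112277 m^3
Dn = V^(1/3) = 2.112277^(1/3)
Dn = 1.2831 m

1.2831


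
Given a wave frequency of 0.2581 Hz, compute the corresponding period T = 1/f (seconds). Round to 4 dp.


T = 1 / f
T = 1 / 0.2581
T = 3.8745 s

3.8745


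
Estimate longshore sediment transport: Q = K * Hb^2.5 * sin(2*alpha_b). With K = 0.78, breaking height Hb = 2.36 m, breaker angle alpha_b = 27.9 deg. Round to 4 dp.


Q = K * Hb^2.5 * sin(2 * alpha_b)
Hb^2.5 = 2.36^2.5 = 8.556182
sin(2 * 27.9) = sin(55.8) = 0.827081
Q = 0.78 * 8.556182 * 0.827081
Q = 5.5198 m^3/s

5.5198


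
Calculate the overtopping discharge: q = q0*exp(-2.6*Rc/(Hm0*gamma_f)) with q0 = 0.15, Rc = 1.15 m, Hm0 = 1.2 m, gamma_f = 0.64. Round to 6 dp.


q = q0 * exp(-2.6 * Rc / (Hm0 * gamma_f))
Exponent = -2.6 * 1.15 / (1.2 * 0.64)
= -2.6 * 1.15 / 0.7680
= -3.893229
exp(-3.893229) = 0.020379
q = 0.15 * 0.020379
q = 0.003057 m^3/s/m

0.003057


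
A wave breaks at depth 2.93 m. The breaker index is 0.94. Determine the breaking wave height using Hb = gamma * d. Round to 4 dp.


Hb = gamma * d
Hb = 0.94 * 2.93
Hb = 2.7542 m

2.7542


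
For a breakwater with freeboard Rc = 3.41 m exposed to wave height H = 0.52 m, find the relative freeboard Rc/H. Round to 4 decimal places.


Relative freeboard = Rc / H
= 3.41 / 0.52
= 6.5577

6.5577


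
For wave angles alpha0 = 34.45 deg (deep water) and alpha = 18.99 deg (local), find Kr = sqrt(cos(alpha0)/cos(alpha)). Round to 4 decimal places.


Kr = sqrt(cos(alpha0) / cos(alpha))
cos(34.45) = 0.824620
cos(18.99) = 0.945575
Kr = sqrt(0.824620 / 0.945575)
Kr = sqrt(0.872083)
Kr = 0.9339

0.9339


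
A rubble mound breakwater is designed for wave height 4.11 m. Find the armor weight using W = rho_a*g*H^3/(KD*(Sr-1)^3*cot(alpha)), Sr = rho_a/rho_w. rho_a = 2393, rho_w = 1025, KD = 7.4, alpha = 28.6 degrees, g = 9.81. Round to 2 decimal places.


Sr = rho_a / rho_w = 2393 / 1025 = 2.334634
(Sr - 1) = 1.334634
(Sr - 1)^3 = 2.377315
cot(28.6) = 1 / tan(28.6) = 1 / 0.545218 = 1.834130
Numerator = 2393 * 9.81 * 4.11^3 = 1629810.7260
Denominator = 7.4 * 2.377315 * 1.834130 = 32.266248
W = 1629810.7260 / 32.266248
W = 50511.32 N

50511.32


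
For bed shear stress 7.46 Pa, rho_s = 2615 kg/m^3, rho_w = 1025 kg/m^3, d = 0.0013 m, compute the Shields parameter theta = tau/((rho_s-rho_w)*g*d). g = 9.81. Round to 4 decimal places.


theta = tau / ((rho_s - rho_w) * g * d)
rho_s - rho_w = 2615 - 1025 = 1590
Denominator = 1590 * 9.81 * 0.0013 = 20.277270
theta = 7.46 / 20.277270
theta = 0.3679

0.3679


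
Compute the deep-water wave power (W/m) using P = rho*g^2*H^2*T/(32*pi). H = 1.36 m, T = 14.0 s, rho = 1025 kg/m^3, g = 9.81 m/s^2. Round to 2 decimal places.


P = rho * g^2 * H^2 * T / (32 * pi)
P = 1025 * 9.81^2 * 1.36^2 * 14.0 / (32 * pi)
P = 1025 * 96.2361 * 1.8496 * 14.0 / 100.53096
P = 25407.85 W/m

25407.85


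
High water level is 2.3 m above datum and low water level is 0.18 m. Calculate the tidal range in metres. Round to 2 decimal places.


Tidal range = High water - Low water
Tidal range = 2.3 - (0.18)
Tidal range = 2.12 m

2.12


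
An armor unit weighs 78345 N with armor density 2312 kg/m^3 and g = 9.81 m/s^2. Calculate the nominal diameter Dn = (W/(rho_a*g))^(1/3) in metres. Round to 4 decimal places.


V = W / (rho_a * g)
V = 78345 / (2312 * 9.81)
V = 78345 / 22680.72
V = 3.454255 m^3
Dn = V^(1/3) = 3.454255^(1/3)
Dn = 1.5117 m

1.5117


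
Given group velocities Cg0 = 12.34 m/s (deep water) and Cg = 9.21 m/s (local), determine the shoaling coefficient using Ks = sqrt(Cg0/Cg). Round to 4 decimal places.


Ks = sqrt(Cg0 / Cg)
Ks = sqrt(12.34 / 9.21)
Ks = sqrt(1.3398)
Ks = 1.1575

1.1575


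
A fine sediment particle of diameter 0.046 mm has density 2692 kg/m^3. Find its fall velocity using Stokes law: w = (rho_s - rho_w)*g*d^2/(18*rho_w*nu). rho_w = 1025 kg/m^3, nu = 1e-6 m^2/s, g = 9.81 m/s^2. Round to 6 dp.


w = (rho_s - rho_w) * g * d^2 / (18 * rho_w * nu)
d = 0.046 mm = 0.000046 m
rho_s - rho_w = 2692 - 1025 = 1667
Numerator = 1667 * 9.81 * (0.000046)^2 = 0.000034603519
Denominator = 18 * 1025 * 1e-6 = 0.018450
w = 0.001876 m/s

0.001876


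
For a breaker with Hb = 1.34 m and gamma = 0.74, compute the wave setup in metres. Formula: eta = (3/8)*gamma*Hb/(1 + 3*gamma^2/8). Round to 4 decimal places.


eta = (3/8) * gamma * Hb / (1 + 3*gamma^2/8)
Numerator = (3/8) * 0.74 * 1.34 = 0.371850
Denominator = 1 + 3*0.74^2/8 = 1 + 0.205350 = 1.205350
eta = 0.371850 / 1.205350
eta = 0.3085 m

0.3085


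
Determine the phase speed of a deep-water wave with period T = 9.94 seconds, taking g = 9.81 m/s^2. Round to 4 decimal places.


We use the deep-water celerity formula:
C = g * T / (2 * pi)
C = 9.81 * 9.94 / (2 * 3.14159...)
C = 97.511400 / 6.283185
C = 15.5194 m/s

15.5194


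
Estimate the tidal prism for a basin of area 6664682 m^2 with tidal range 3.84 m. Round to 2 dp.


Tidal prism = Area * Tidal range
P = 6664682 * 3.84
P = 25592378.88 m^3

25592378.88


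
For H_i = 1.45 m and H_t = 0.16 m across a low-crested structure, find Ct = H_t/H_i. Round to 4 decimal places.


Ct = H_t / H_i
Ct = 0.16 / 1.45
Ct = 0.1103

0.1103


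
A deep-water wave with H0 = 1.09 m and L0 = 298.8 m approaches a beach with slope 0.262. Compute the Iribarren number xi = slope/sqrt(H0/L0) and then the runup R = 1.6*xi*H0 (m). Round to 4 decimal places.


xi = slope / sqrt(H0/L0)
H0/L0 = 1.09/298.8 = 0.003648
sqrt(0.003648) = 0.060398
xi = 0.262 / 0.060398 = 4.337888
R = 1.6 * xi * H0 = 1.6 * 4.337888 * 1.09
R = 7.5653 m

7.5653


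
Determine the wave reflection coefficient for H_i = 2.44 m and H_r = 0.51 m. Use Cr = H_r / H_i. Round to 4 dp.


Cr = H_r / H_i
Cr = 0.51 / 2.44
Cr = 0.2090

0.2090


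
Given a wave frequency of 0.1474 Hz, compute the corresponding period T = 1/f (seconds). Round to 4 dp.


T = 1 / f
T = 1 / 0.1474
T = 6.7843 s

6.7843


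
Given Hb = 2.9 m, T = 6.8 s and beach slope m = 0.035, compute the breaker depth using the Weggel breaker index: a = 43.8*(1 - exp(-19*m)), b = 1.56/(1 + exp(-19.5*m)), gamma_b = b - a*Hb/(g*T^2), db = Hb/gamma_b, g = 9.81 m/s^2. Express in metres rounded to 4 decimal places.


a = 43.8 * (1 - exp(-19 * m))
exp(-19 * 0.035) = exp(-0.6650) = 0.514274
a = 43.8 * (1 - 0.514274) = 21.274819
b = 1.56 / (1 + exp(-19.5 * m))
exp(-19.5 * 0.035) = exp(-0.6825) = 0.505352
b = 1.56 / (1 + 0.505352) = 1.036302
Hb / (g * T^2) = 2.9 / (9.81 * 6.8^2) = 2.9 / 453.6144 = 0.00639310
gamma_b = b - a * Hb/(g*T^2) = 1.036302 - 21.274819 * 0.00639310 = 0.900291
db = Hb / gamma_b = 2.9 / 0.900291
db = 3.2212 m

3.2212


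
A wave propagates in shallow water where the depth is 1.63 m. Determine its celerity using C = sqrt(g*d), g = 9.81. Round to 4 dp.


Using the shallow-water approximation:
C = sqrt(g * d) = sqrt(9.81 * 1.63)
C = sqrt(15.9903)
C = 3.9988 m/s

3.9988


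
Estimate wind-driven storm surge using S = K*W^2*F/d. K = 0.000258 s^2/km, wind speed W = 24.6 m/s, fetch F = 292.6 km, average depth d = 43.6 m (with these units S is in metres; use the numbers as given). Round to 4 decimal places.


S = K * W^2 * F / d
W^2 = 24.6^2 = 605.16
S = 0.000258 * 605.16 * 292.6 / 43.6
Numerator = 0.000258 * 605.16 * 292.6 = 45.684013
S = 45.684013 / 43.6 = 1.0478 m

1.0478


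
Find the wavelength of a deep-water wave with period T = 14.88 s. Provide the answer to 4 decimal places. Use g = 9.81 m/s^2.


L0 = g * T^2 / (2 * pi)
L0 = 9.81 * 14.88^2 / (2 * pi)
L0 = 9.81 * 221.4144 / 6.28319
L0 = 2172.0753 / 6.28319
L0 = 345.6965 m

345.6965


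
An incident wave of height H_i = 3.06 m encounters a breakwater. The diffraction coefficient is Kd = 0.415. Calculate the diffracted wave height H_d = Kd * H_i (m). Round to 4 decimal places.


H_d = Kd * H_i
H_d = 0.415 * 3.06
H_d = 1.2699 m

1.2699


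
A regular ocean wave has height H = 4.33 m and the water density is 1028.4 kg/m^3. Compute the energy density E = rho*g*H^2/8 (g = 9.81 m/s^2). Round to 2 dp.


E = (1/8) * rho * g * H^2
E = (1/8) * 1028.4 * 9.81 * 4.33^2
E = 0.125 * 1028.4 * 9.81 * 18.7489
E = 23643.78 J/m^2

23643.78


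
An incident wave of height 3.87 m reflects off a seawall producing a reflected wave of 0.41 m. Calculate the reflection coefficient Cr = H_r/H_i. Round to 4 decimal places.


Cr = H_r / H_i
Cr = 0.41 / 3.87
Cr = 0.1059

0.1059


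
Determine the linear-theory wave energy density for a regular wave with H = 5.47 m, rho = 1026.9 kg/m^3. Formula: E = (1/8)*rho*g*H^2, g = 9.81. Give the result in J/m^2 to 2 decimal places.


E = (1/8) * rho * g * H^2
E = (1/8) * 1026.9 * 9.81 * 5.47^2
E = 0.125 * 1026.9 * 9.81 * 29.9209
E = 37677.48 J/m^2

37677.48


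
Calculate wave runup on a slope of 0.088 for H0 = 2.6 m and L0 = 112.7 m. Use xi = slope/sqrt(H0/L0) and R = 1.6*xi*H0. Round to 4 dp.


xi = slope / sqrt(H0/L0)
H0/L0 = 2.6/112.7 = 0.023070
sqrt(0.023070) = 0.151888
xi = 0.088 / 0.151888 = 0.579373
R = 1.6 * xi * H0 = 1.6 * 0.579373 * 2.6
R = 2.4102 m

2.4102


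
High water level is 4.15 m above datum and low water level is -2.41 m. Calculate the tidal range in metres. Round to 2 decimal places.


Tidal range = High water - Low water
Tidal range = 4.15 - (-2.41)
Tidal range = 6.56 m

6.56


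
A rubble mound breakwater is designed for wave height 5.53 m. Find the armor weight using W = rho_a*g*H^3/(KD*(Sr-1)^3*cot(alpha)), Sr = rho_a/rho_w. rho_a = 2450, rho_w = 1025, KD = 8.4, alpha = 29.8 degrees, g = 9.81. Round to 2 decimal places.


Sr = rho_a / rho_w = 2450 / 1025 = 2.390244
(Sr - 1) = 1.390244
(Sr - 1)^3 = 2.687033
cot(29.8) = 1 / tan(29.8) = 1 / 0.572705 = 1.746098
Numerator = 2450 * 9.81 * 5.53^3 = 4064531.4250
Denominator = 8.4 * 2.687033 * 1.746098 = 39.411322
W = 4064531.4250 / 39.411322
W = 103131.06 N

103131.06


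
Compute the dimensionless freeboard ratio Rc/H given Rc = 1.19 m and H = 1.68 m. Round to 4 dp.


Relative freeboard = Rc / H
= 1.19 / 1.68
= 0.7083

0.7083


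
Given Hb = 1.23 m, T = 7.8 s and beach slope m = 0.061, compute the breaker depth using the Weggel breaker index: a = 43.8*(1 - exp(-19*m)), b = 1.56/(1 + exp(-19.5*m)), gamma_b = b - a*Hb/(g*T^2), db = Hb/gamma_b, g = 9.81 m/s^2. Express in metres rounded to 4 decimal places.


a = 43.8 * (1 - exp(-19 * m))
exp(-19 * 0.061) = exp(-1.1590) = 0.313800
a = 43.8 * (1 - 0.313800) = 30.055568
b = 1.56 / (1 + exp(-19.5 * m))
exp(-19.5 * 0.061) = exp(-1.1895) = 0.304373
b = 1.56 / (1 + 0.304373) = 1.195977
Hb / (g * T^2) = 1.23 / (9.81 * 7.8^2) = 1.23 / 596.8404 = 0.00206085
gamma_b = b - a * Hb/(g*T^2) = 1.195977 - 30.055568 * 0.00206085 = 1.134036
db = Hb / gamma_b = 1.23 / 1.134036
db = 1.0846 m

1.0846


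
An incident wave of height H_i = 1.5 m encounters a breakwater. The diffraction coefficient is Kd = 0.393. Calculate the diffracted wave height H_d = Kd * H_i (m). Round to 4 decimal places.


H_d = Kd * H_i
H_d = 0.393 * 1.5
H_d = 0.5895 m

0.5895


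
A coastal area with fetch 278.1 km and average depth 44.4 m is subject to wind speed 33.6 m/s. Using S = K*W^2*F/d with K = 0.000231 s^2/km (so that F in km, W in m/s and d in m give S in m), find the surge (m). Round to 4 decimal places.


S = K * W^2 * F / d
W^2 = 33.6^2 = 1128.96
S = 0.000231 * 1128.96 * 278.1 / 44.4
Numerator = 0.000231 * 1128.96 * 278.1 = 72.525632
S = 72.525632 / 44.4 = 1.6335 m

1.6335


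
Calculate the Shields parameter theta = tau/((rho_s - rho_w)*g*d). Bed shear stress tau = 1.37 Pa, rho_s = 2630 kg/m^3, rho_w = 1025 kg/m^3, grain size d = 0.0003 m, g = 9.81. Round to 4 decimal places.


theta = tau / ((rho_s - rho_w) * g * d)
rho_s - rho_w = 2630 - 1025 = 1605
Denominator = 1605 * 9.81 * 0.0003 = 4.723515
theta = 1.37 / 4.723515
theta = 0.2900

0.2900


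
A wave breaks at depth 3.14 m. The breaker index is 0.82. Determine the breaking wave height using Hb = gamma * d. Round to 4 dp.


Hb = gamma * d
Hb = 0.82 * 3.14
Hb = 2.5748 m

2.5748


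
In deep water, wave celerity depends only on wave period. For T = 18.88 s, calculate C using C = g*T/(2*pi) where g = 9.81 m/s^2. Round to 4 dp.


We use the deep-water celerity formula:
C = g * T / (2 * pi)
C = 9.81 * 18.88 / (2 * 3.14159...)
C = 185.212800 / 6.283185
C = 29.4775 m/s

29.4775


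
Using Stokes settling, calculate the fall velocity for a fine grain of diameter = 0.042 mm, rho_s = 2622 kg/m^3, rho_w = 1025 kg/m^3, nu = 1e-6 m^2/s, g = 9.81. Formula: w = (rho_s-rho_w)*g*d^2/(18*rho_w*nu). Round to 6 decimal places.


w = (rho_s - rho_w) * g * d^2 / (18 * rho_w * nu)
d = 0.042 mm = 0.000042 m
rho_s - rho_w = 2622 - 1025 = 1597
Numerator = 1597 * 9.81 * (0.000042)^2 = 0.000027635829
Denominator = 18 * 1025 * 1e-6 = 0.018450
w = 0.001498 m/s

0.001498


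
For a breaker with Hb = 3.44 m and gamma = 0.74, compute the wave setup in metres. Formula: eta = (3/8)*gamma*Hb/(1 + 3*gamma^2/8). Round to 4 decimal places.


eta = (3/8) * gamma * Hb / (1 + 3*gamma^2/8)
Numerator = (3/8) * 0.74 * 3.44 = 0.954600
Denominator = 1 + 3*0.74^2/8 = 1 + 0.205350 = 1.205350
eta = 0.954600 / 1.205350
eta = 0.7920 m

0.7920


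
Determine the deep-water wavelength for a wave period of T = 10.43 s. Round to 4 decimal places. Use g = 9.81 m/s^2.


L0 = g * T^2 / (2 * pi)
L0 = 9.81 * 10.43^2 / (2 * pi)
L0 = 9.81 * 108.7849 / 6.28319
L0 = 1067.1799 / 6.28319
L0 = 169.8470 m

169.8470


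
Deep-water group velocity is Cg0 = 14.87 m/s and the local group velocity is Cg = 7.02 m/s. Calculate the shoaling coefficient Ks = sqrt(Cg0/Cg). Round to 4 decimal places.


Ks = sqrt(Cg0 / Cg)
Ks = sqrt(14.87 / 7.02)
Ks = sqrt(2.1182)
Ks = 1.4554

1.4554


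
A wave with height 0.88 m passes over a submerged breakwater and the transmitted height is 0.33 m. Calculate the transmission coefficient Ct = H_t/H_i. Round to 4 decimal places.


Ct = H_t / H_i
Ct = 0.33 / 0.88
Ct = 0.3750

0.3750


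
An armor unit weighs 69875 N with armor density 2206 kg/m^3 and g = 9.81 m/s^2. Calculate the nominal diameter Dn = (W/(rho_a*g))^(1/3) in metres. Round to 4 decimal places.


V = W / (rho_a * g)
V = 69875 / (2206 * 9.81)
V = 69875 / 21640.86
V = 3.228846 m^3
Dn = V^(1/3) = 3.228846^(1/3)
Dn = 1.4780 m

1.4780


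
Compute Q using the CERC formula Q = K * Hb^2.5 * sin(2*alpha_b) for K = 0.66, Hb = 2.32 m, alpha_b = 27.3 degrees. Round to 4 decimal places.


Q = K * Hb^2.5 * sin(2 * alpha_b)
Hb^2.5 = 2.32^2.5 = 8.198227
sin(2 * 27.3) = sin(54.6) = 0.815128
Q = 0.66 * 8.198227 * 0.815128
Q = 4.4105 m^3/s

4.4105


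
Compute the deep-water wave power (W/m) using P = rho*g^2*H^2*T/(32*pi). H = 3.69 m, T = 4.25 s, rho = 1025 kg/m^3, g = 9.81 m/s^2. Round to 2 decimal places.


P = rho * g^2 * H^2 * T / (32 * pi)
P = 1025 * 9.81^2 * 3.69^2 * 4.25 / (32 * pi)
P = 1025 * 96.2361 * 13.6161 * 4.25 / 100.53096
P = 56781.09 W/m

56781.09


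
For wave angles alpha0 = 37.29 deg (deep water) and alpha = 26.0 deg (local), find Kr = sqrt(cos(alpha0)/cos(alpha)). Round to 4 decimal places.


Kr = sqrt(cos(alpha0) / cos(alpha))
cos(37.29) = 0.795579
cos(26.0) = 0.898794
Kr = sqrt(0.795579 / 0.898794)
Kr = sqrt(0.885163)
Kr = 0.9408

0.9408


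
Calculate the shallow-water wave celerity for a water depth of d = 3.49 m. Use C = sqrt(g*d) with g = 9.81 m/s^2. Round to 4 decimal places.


Using the shallow-water approximation:
C = sqrt(g * d) = sqrt(9.81 * 3.49)
C = sqrt(34.2369)
C = 5.8512 m/s

5.8512
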